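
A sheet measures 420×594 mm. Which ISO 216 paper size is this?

Aspect ratio 594/420 ≈ 1.414 — close to the ISO √2 ≈ 1.414.
In the A-series (A0 area = 1 m²): A2 = 420 × 594 mm.

A2 (420 × 594 mm)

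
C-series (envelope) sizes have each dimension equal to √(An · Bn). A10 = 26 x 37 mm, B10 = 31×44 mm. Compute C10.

Short side: √(26 · 31) = √806 ≈ 28.4 → 28 mm
Long side: √(37 · 44) = √1628 ≈ 40.3 → 40 mm

28 × 40 mm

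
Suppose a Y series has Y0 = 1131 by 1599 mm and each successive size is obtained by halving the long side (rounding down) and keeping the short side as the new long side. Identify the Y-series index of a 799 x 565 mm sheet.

Y0: 1131 × 1599 mm
Y1: 799 × 1131 mm
Y2: 565 × 799 mm
Y3: 399 × 565 mm
→ matches Y2.

Y2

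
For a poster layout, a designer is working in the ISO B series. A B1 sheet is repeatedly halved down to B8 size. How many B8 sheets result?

Each ISO step halves the sheet: 1 × B1 → 2 × B2 → 4 × B3 → 8 × B4 → …
From B1 to B8 is 7 halving steps: 2^7 = 128.

128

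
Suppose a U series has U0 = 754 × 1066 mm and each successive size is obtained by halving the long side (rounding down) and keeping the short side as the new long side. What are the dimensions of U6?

94 × 133 mm

U1: ⌊1066/2⌋ × 754 = 533 × 754 mm
U2: ⌊754/2⌋ × 533 = 377 × 533 mm
U3: ⌊533/2⌋ × 377 = 266 × 377 mm
U4: ⌊377/2⌋ × 266 = 188 × 266 mm
U5: ⌊266/2⌋ × 188 = 133 × 188 mm
U6: ⌊188/2⌋ × 133 = 94 × 133 mm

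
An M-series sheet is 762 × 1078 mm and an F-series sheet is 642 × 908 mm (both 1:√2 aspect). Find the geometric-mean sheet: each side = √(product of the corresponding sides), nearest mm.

Short side: √(762 · 642) = √489204 ≈ 699.4 → 699 mm
Long side: √(1078 · 908) = √978824 ≈ 989.4 → 989 mm

699 × 989 mm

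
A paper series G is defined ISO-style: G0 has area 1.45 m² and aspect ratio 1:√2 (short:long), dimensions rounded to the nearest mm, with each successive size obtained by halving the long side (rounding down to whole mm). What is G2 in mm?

506 × 716 mm

Let G0's short side be w mm. w · w√2 = 1.45 m² = 1,450,000 mm², so w ≈ 1012.6 mm and w√2 ≈ 1432.0 mm → G0 = 1013 × 1432 mm.
G1: ⌊1432/2⌋ × 1013 = 716 × 1013 mm
G2: ⌊1013/2⌋ × 716 = 506 × 716 mm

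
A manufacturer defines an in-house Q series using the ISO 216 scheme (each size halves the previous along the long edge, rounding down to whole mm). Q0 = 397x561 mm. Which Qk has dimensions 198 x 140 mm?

Q3

Q0: 397 × 561 mm
Q1: 280 × 397 mm
Q2: 198 × 280 mm
Q3: 140 × 198 mm
Q4: 99 × 140 mm
→ matches Q3.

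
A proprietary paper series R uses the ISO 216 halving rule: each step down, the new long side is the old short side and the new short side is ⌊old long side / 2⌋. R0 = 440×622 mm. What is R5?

77 × 110 mm

R1 = 311 × 440 mm (from R0 by 1 halving).
R2: ⌊440/2⌋ × 311 = 220 × 311 mm
R3: ⌊311/2⌋ × 220 = 155 × 220 mm
R4: ⌊220/2⌋ × 155 = 110 × 155 mm
R5: ⌊155/2⌋ × 110 = 77 × 110 mm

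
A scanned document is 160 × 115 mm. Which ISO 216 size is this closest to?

Aspect ratio 160/115 ≈ 1.391 (ISO target is √2 ≈ 1.414).
In the C-series (envelope sizes, between A and B): C6 = 114 × 162 mm.
Off by 3 mm total — nearest standard size.

C6 (114 × 162 mm)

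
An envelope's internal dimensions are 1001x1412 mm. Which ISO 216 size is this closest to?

Aspect ratio 1412/1001 ≈ 1.411 — close to the ISO √2 ≈ 1.414.
In the B-series (B0 = 1000 × 1414 mm): B0 = 1000 × 1414 mm.
Off by 3 mm total — nearest standard size.

B0 (1000 × 1414 mm)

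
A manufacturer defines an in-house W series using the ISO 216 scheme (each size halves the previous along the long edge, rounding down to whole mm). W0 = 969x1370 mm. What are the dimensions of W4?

242 × 342 mm

W1: ⌊1370/2⌋ × 969 = 685 × 969 mm
W2: ⌊969/2⌋ × 685 = 484 × 685 mm
W3: ⌊685/2⌋ × 484 = 342 × 484 mm
W4: ⌊484/2⌋ × 342 = 242 × 342 mm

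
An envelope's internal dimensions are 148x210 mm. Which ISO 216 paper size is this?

Aspect ratio 210/148 ≈ 1.419 — close to the ISO √2 ≈ 1.414.
In the A-series (A0 area = 1 m²): A5 = 148 × 210 mm.

A5 (148 × 210 mm)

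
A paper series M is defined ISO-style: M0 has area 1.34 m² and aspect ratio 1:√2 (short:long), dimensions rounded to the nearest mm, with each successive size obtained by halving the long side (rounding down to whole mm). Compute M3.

Let M0's short side be w mm. w · w√2 = 1.34 m² = 1,340,000 mm², so w ≈ 973.4 mm and w√2 ≈ 1376.6 mm → M0 = 973 × 1377 mm.
M1: ⌊1377/2⌋ × 973 = 688 × 973 mm
M2: ⌊973/2⌋ × 688 = 486 × 688 mm
M3: ⌊688/2⌋ × 486 = 344 × 486 mm

344 × 486 mm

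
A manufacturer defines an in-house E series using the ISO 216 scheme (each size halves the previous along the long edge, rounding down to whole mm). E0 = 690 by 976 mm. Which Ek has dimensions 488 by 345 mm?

E0: 690 × 976 mm
E1: 488 × 690 mm
E2: 345 × 488 mm
E3: 244 × 345 mm
→ matches E2.

E2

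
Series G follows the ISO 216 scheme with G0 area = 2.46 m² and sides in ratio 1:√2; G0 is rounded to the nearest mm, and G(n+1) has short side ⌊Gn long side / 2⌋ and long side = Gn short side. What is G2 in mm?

659 × 932 mm

Let G0's short side be w mm. w · w√2 = 2.46 m² = 2,460,000 mm², so w ≈ 1318.9 mm and w√2 ≈ 1865.2 mm → G0 = 1319 × 1865 mm.
G1: ⌊1865/2⌋ × 1319 = 932 × 1319 mm
G2: ⌊1319/2⌋ × 932 = 659 × 932 mm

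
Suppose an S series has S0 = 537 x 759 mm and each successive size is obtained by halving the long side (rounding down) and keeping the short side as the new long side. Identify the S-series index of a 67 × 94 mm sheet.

S0: 537 × 759 mm
S1: 379 × 537 mm
S2: 268 × 379 mm
S3: 189 × 268 mm
S4: 134 × 189 mm
S5: 94 × 134 mm
S6: 67 × 94 mm
S7: 47 × 67 mm
→ matches S6.

S6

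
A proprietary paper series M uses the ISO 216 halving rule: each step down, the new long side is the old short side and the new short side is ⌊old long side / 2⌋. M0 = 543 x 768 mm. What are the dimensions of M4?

135 × 192 mm

M1: ⌊768/2⌋ × 543 = 384 × 543 mm
M2: ⌊543/2⌋ × 384 = 271 × 384 mm
M3: ⌊384/2⌋ × 271 = 192 × 271 mm
M4: ⌊271/2⌋ × 192 = 135 × 192 mm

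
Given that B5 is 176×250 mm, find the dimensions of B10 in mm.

B6: ⌊250/2⌋ × 176 = 125 × 176 mm
B7: ⌊176/2⌋ × 125 = 88 × 125 mm
B8: ⌊125/2⌋ × 88 = 62 × 88 mm
B9: ⌊88/2⌋ × 62 = 44 × 62 mm
B10: ⌊62/2⌋ × 44 = 31 × 44 mm

31 × 44 mm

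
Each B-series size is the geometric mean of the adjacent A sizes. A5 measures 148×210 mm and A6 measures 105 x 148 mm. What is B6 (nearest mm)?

125 × 176 mm

Short side: √(148 · 105) = √15540 ≈ 124.7 → 125 mm
Long side: √(210 · 148) = √31080 ≈ 176.3 → 176 mm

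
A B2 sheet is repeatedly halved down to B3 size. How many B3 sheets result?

2

B2 = 500 × 707 mm; B3 = 353 × 500 mm.
Each halving step doubles the count; 1 step from B2 to B3.
2^1 = 2.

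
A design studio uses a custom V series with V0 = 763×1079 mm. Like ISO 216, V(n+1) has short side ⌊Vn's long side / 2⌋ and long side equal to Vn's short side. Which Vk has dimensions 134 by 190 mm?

V5

V0: 763 × 1079 mm
V1: 539 × 763 mm
V2: 381 × 539 mm
V3: 269 × 381 mm
V4: 190 × 269 mm
V5: 134 × 190 mm
V6: 95 × 134 mm
→ matches V5.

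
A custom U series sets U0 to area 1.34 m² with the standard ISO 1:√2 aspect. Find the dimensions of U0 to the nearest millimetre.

Let the short side be w mm. Then w · w√2 = 1.34 m² = 1,340,000 mm².
w² = 1,340,000/√2, so w ≈ 973.4 mm; long side = w√2 ≈ 1376.6 mm.

973 × 1377 mm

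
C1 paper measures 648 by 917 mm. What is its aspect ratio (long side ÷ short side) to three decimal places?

1.415

917 / 648 = 1.415
Matches √2 ≈ 1.414 — the ISO 216 defining ratio.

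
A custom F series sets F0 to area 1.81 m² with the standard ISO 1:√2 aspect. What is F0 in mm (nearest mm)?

1131 × 1600 mm

Let the short side be w mm. Then w · w√2 = 1.81 m² = 1,810,000 mm².
w² = 1,810,000/√2, so w ≈ 1131.3 mm; long side = w√2 ≈ 1599.9 mm.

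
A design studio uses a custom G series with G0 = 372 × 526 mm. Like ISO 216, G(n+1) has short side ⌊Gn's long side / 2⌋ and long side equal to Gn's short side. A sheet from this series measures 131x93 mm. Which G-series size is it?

G4

G0: 372 × 526 mm
G1: 263 × 372 mm
G2: 186 × 263 mm
G3: 131 × 186 mm
G4: 93 × 131 mm
G5: 65 × 93 mm
→ matches G4.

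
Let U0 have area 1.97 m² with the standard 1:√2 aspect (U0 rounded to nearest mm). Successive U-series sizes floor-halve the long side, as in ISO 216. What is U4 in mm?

295 × 417 mm

Let U0's short side be w mm. w · w√2 = 1.97 m² = 1,970,000 mm², so w ≈ 1180.3 mm and w√2 ≈ 1669.1 mm → U0 = 1180 × 1669 mm.
U1: ⌊1669/2⌋ × 1180 = 834 × 1180 mm
U2: ⌊1180/2⌋ × 834 = 590 × 834 mm
U3: ⌊834/2⌋ × 590 = 417 × 590 mm
U4: ⌊590/2⌋ × 417 = 295 × 417 mm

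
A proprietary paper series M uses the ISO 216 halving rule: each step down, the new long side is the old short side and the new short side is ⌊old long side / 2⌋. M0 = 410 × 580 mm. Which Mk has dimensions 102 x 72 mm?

M0: 410 × 580 mm
M1: 290 × 410 mm
M2: 205 × 290 mm
M3: 145 × 205 mm
M4: 102 × 145 mm
M5: 72 × 102 mm
M6: 51 × 72 mm
→ matches M5.

M5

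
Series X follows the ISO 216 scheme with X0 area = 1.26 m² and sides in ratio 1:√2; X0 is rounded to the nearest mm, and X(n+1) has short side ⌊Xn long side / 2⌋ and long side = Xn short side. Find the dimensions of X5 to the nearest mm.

Let X0's short side be w mm. w · w√2 = 1.26 m² = 1,260,000 mm², so w ≈ 943.9 mm and w√2 ≈ 1334.9 mm → X0 = 944 × 1335 mm.
X1: ⌊1335/2⌋ × 944 = 667 × 944 mm
X2: ⌊944/2⌋ × 667 = 472 × 667 mm
X3: ⌊667/2⌋ × 472 = 333 × 472 mm
X4: ⌊472/2⌋ × 333 = 236 × 333 mm
X5: ⌊333/2⌋ × 236 = 166 × 236 mm

166 × 236 mm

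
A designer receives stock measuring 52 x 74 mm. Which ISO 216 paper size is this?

A8 (52 × 74 mm)

Aspect ratio 74/52 ≈ 1.423 — close to the ISO √2 ≈ 1.414.
In the A-series (A0 area = 1 m²): A8 = 52 × 74 mm.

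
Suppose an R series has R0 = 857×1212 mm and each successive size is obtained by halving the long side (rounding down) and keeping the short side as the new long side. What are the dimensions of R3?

R1: ⌊1212/2⌋ × 857 = 606 × 857 mm
R2: ⌊857/2⌋ × 606 = 428 × 606 mm
R3: ⌊606/2⌋ × 428 = 303 × 428 mm

303 × 428 mm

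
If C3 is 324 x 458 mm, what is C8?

C4: ⌊458/2⌋ × 324 = 229 × 324 mm
C5: ⌊324/2⌋ × 229 = 162 × 229 mm
C6: ⌊229/2⌋ × 162 = 114 × 162 mm
C7: ⌊162/2⌋ × 114 = 81 × 114 mm
C8: ⌊114/2⌋ × 81 = 57 × 81 mm

57 × 81 mm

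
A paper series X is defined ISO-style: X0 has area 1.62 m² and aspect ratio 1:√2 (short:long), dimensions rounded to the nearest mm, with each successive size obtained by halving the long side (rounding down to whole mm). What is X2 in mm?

535 × 757 mm

Let X0's short side be w mm. w · w√2 = 1.62 m² = 1,620,000 mm², so w ≈ 1070.3 mm and w√2 ≈ 1513.6 mm → X0 = 1070 × 1514 mm.
X1: ⌊1514/2⌋ × 1070 = 757 × 1070 mm
X2: ⌊1070/2⌋ × 757 = 535 × 757 mm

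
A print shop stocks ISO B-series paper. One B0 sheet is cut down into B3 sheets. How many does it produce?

8

Each ISO step halves the sheet: 1 × B0 → 2 × B1 → 4 × B2 → 8 × B3
From B0 to B3 is 3 halving steps: 2^3 = 8.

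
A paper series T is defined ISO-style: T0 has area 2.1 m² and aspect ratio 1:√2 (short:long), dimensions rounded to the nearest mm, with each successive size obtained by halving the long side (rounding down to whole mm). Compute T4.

304 × 430 mm

Let T0's short side be w mm. w · w√2 = 2.1 m² = 2,100,000 mm², so w ≈ 1218.6 mm and w√2 ≈ 1723.3 mm → T0 = 1219 × 1723 mm.
T1: ⌊1723/2⌋ × 1219 = 861 × 1219 mm
T2: ⌊1219/2⌋ × 861 = 609 × 861 mm
T3: ⌊861/2⌋ × 609 = 430 × 609 mm
T4: ⌊609/2⌋ × 430 = 304 × 430 mm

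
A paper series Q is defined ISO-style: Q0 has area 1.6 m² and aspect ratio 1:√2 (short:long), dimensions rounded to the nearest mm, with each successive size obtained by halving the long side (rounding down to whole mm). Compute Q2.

Let Q0's short side be w mm. w · w√2 = 1.6 m² = 1,600,000 mm², so w ≈ 1063.7 mm and w√2 ≈ 1504.2 mm → Q0 = 1064 × 1504 mm.
Q1: ⌊1504/2⌋ × 1064 = 752 × 1064 mm
Q2: ⌊1064/2⌋ × 752 = 532 × 752 mm

532 × 752 mm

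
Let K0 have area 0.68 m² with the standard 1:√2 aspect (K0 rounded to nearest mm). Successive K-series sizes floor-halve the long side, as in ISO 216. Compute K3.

245 × 346 mm

Let K0's short side be w mm. w · w√2 = 0.68 m² = 680,000 mm², so w ≈ 693.4 mm and w√2 ≈ 980.6 mm → K0 = 693 × 981 mm.
K1: ⌊981/2⌋ × 693 = 490 × 693 mm
K2: ⌊693/2⌋ × 490 = 346 × 490 mm
K3: ⌊490/2⌋ × 346 = 245 × 346 mm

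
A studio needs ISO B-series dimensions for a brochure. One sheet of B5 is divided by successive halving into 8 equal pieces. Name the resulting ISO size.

8 = 2^3, so 3 halving steps.
B5 → B6 → … → B8 after 3 steps.

B8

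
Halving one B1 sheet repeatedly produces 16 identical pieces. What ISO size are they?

16 = 2^4, so 4 halving steps.
B1 → B2 → … → B5 after 4 steps.

B5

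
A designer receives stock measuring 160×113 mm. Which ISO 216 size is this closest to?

C6 (114 × 162 mm)

Aspect ratio 160/113 ≈ 1.416 — close to the ISO √2 ≈ 1.414.
In the C-series (envelope sizes, between A and B): C6 = 114 × 162 mm.
Off by 3 mm total — nearest standard size.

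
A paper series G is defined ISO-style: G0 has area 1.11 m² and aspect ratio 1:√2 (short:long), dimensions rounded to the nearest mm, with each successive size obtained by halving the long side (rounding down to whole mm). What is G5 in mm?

Let G0's short side be w mm. w · w√2 = 1.11 m² = 1,110,000 mm², so w ≈ 885.9 mm and w√2 ≈ 1252.9 mm → G0 = 886 × 1253 mm.
G1: ⌊1253/2⌋ × 886 = 626 × 886 mm
G2: ⌊886/2⌋ × 626 = 443 × 626 mm
G3: ⌊626/2⌋ × 443 = 313 × 443 mm
G4: ⌊443/2⌋ × 313 = 221 × 313 mm
G5: ⌊313/2⌋ × 221 = 156 × 221 mm

156 × 221 mm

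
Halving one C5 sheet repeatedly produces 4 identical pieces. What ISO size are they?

4 = 2^2, so 2 halving steps.
C5 → C6 → … → C7 after 2 steps.

C7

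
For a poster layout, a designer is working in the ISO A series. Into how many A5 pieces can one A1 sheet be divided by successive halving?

16

A1 = 594 × 841 mm; A5 = 148 × 210 mm.
Each halving step doubles the count; 4 steps from A1 to A5.
2^4 = 16.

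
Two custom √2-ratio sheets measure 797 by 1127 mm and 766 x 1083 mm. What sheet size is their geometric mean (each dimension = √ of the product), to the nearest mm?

781 × 1105 mm

Short side: √(797 · 766) = √610502 ≈ 781.3 → 781 mm
Long side: √(1127 · 1083) = √1220541 ≈ 1104.8 → 1105 mm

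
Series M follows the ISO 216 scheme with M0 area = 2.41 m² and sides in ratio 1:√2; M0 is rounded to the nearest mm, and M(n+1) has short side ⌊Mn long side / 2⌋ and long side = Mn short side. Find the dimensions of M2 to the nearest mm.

Let M0's short side be w mm. w · w√2 = 2.41 m² = 2,410,000 mm², so w ≈ 1305.4 mm and w√2 ≈ 1846.1 mm → M0 = 1305 × 1846 mm.
M1: ⌊1846/2⌋ × 1305 = 923 × 1305 mm
M2: ⌊1305/2⌋ × 923 = 652 × 923 mm

652 × 923 mm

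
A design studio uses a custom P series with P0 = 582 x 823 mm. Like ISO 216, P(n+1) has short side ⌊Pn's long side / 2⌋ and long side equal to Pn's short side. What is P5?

P1 = 411 × 582 mm (from P0 by 1 halving).
P2: ⌊582/2⌋ × 411 = 291 × 411 mm
P3: ⌊411/2⌋ × 291 = 205 × 291 mm
P4: ⌊291/2⌋ × 205 = 145 × 205 mm
P5: ⌊205/2⌋ × 145 = 102 × 145 mm

102 × 145 mm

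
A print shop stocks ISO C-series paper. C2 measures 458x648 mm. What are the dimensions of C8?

57 × 81 mm

C3: ⌊648/2⌋ × 458 = 324 × 458 mm
C4: ⌊458/2⌋ × 324 = 229 × 324 mm
C5: ⌊324/2⌋ × 229 = 162 × 229 mm
C6: ⌊229/2⌋ × 162 = 114 × 162 mm
C7: ⌊162/2⌋ × 114 = 81 × 114 mm
C8: ⌊114/2⌋ × 81 = 57 × 81 mm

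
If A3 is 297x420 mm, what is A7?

74 × 105 mm

A4: ⌊420/2⌋ × 297 = 210 × 297 mm
A5: ⌊297/2⌋ × 210 = 148 × 210 mm
A6: ⌊210/2⌋ × 148 = 105 × 148 mm
A7: ⌊148/2⌋ × 105 = 74 × 105 mm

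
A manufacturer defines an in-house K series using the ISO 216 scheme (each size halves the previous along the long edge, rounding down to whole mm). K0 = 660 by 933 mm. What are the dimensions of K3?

K1 = 466 × 660 mm (from K0 by 1 halving).
K2: ⌊660/2⌋ × 466 = 330 × 466 mm
K3: ⌊466/2⌋ × 330 = 233 × 330 mm

233 × 330 mm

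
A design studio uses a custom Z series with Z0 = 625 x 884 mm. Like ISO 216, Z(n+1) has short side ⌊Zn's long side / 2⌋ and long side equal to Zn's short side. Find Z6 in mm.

Z1: ⌊884/2⌋ × 625 = 442 × 625 mm
Z2: ⌊625/2⌋ × 442 = 312 × 442 mm
Z3: ⌊442/2⌋ × 312 = 221 × 312 mm
Z4: ⌊312/2⌋ × 221 = 156 × 221 mm
Z5: ⌊221/2⌋ × 156 = 110 × 156 mm
Z6: ⌊156/2⌋ × 110 = 78 × 110 mm

78 × 110 mm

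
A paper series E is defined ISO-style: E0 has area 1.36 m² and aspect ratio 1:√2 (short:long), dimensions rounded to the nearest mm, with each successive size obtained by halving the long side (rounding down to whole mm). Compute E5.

173 × 245 mm

Let E0's short side be w mm. w · w√2 = 1.36 m² = 1,360,000 mm², so w ≈ 980.6 mm and w√2 ≈ 1386.8 mm → E0 = 981 × 1387 mm.
E1: ⌊1387/2⌋ × 981 = 693 × 981 mm
E2: ⌊981/2⌋ × 693 = 490 × 693 mm
E3: ⌊693/2⌋ × 490 = 346 × 490 mm
E4: ⌊490/2⌋ × 346 = 245 × 346 mm
E5: ⌊346/2⌋ × 245 = 173 × 245 mm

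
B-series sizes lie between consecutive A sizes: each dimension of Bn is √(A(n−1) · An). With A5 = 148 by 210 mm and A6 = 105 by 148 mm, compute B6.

Short side: √(148 · 105) = √15540 ≈ 124.7 → 125 mm
Long side: √(210 · 148) = √31080 ≈ 176.3 → 176 mm

125 × 176 mm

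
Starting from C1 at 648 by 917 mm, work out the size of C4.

229 × 324 mm

C2: ⌊917/2⌋ × 648 = 458 × 648 mm
C3: ⌊648/2⌋ × 458 = 324 × 458 mm
C4: ⌊458/2⌋ × 324 = 229 × 324 mm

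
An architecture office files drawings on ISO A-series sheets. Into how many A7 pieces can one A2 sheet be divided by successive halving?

32

Each ISO step halves the sheet: 1 × A2 → 2 × A3 → 4 × A4 → 8 × A5 → …
From A2 to A7 is 5 halving steps: 2^5 = 32.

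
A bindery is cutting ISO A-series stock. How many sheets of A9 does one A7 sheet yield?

4

A7 = 74 × 105 mm; A9 = 37 × 52 mm.
Each halving step doubles the count; 2 steps from A7 to A9.
2^2 = 4.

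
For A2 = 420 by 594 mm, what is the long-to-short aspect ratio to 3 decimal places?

594 / 420 = 1.414
Matches √2 ≈ 1.414 — the ISO 216 defining ratio.

1.414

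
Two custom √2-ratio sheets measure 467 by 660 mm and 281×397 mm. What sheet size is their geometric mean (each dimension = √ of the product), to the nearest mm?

362 × 512 mm

Short side: √(467 · 281) = √131227 ≈ 362.3 → 362 mm
Long side: √(660 · 397) = √262020 ≈ 511.9 → 512 mm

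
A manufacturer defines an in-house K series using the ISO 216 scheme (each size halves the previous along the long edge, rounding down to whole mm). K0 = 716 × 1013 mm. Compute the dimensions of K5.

K1: ⌊1013/2⌋ × 716 = 506 × 716 mm
K2: ⌊716/2⌋ × 506 = 358 × 506 mm
K3: ⌊506/2⌋ × 358 = 253 × 358 mm
K4: ⌊358/2⌋ × 253 = 179 × 253 mm
K5: ⌊253/2⌋ × 179 = 126 × 179 mm

126 × 179 mm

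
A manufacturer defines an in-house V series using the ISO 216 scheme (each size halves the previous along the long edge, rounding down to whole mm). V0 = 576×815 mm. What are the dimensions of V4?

144 × 203 mm

V1: ⌊815/2⌋ × 576 = 407 × 576 mm
V2: ⌊576/2⌋ × 407 = 288 × 407 mm
V3: ⌊407/2⌋ × 288 = 203 × 288 mm
V4: ⌊288/2⌋ × 203 = 144 × 203 mm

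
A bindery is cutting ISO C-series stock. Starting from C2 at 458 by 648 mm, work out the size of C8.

C3: ⌊648/2⌋ × 458 = 324 × 458 mm
C4: ⌊458/2⌋ × 324 = 229 × 324 mm
C5: ⌊324/2⌋ × 229 = 162 × 229 mm
C6: ⌊229/2⌋ × 162 = 114 × 162 mm
C7: ⌊162/2⌋ × 114 = 81 × 114 mm
C8: ⌊114/2⌋ × 81 = 57 × 81 mm

57 × 81 mm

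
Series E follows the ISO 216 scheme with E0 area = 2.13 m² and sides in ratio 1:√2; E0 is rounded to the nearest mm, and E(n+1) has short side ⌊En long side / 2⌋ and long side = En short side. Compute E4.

306 × 434 mm

Let E0's short side be w mm. w · w√2 = 2.13 m² = 2,130,000 mm², so w ≈ 1227.2 mm and w√2 ≈ 1735.6 mm → E0 = 1227 × 1736 mm.
E1: ⌊1736/2⌋ × 1227 = 868 × 1227 mm
E2: ⌊1227/2⌋ × 868 = 613 × 868 mm
E3: ⌊868/2⌋ × 613 = 434 × 613 mm
E4: ⌊613/2⌋ × 434 = 306 × 434 mm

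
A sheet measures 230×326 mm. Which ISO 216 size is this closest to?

Aspect ratio 326/230 ≈ 1.417 — close to the ISO √2 ≈ 1.414.
In the C-series (envelope sizes, between A and B): C4 = 229 × 324 mm.
Off by 3 mm total — nearest standard size.

C4 (229 × 324 mm)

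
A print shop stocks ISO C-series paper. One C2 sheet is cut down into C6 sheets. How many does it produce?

16

Each ISO step halves the sheet: 1 × C2 → 2 × C3 → 4 × C4 → 8 × C5 → …
From C2 to C6 is 4 halving steps: 2^4 = 16.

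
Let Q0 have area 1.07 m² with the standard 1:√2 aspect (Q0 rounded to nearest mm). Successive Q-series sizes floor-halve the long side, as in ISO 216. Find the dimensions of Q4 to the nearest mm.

217 × 307 mm

Let Q0's short side be w mm. w · w√2 = 1.07 m² = 1,070,000 mm², so w ≈ 869.8 mm and w√2 ≈ 1230.1 mm → Q0 = 870 × 1230 mm.
Q1: ⌊1230/2⌋ × 870 = 615 × 870 mm
Q2: ⌊870/2⌋ × 615 = 435 × 615 mm
Q3: ⌊615/2⌋ × 435 = 307 × 435 mm
Q4: ⌊435/2⌋ × 307 = 217 × 307 mm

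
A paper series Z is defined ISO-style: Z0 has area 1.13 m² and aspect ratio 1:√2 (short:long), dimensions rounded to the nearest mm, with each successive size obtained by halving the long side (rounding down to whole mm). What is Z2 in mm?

Let Z0's short side be w mm. w · w√2 = 1.13 m² = 1,130,000 mm², so w ≈ 893.9 mm and w√2 ≈ 1264.1 mm → Z0 = 894 × 1264 mm.
Z1: ⌊1264/2⌋ × 894 = 632 × 894 mm
Z2: ⌊894/2⌋ × 632 = 447 × 632 mm

447 × 632 mm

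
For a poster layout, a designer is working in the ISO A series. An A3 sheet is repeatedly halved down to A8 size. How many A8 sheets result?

32

Each ISO step halves the sheet: 1 × A3 → 2 × A4 → 4 × A5 → 8 × A6 → …
From A3 to A8 is 5 halving steps: 2^5 = 32.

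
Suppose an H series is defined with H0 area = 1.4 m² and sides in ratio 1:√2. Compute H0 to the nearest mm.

995 × 1407 mm

Let the short side be w mm. Then w · w√2 = 1.4 m² = 1,400,000 mm².
w² = 1,400,000/√2, so w ≈ 995.0 mm; long side = w√2 ≈ 1407.1 mm.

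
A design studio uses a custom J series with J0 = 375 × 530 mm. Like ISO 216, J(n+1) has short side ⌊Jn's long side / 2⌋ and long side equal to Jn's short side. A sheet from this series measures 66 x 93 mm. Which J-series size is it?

J0: 375 × 530 mm
J1: 265 × 375 mm
J2: 187 × 265 mm
J3: 132 × 187 mm
J4: 93 × 132 mm
J5: 66 × 93 mm
J6: 46 × 66 mm
→ matches J5.

J5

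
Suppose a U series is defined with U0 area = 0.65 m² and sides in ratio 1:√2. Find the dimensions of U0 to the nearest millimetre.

Let the short side be w mm. Then w · w√2 = 0.65 m² = 650,000 mm².
w² = 650,000/√2, so w ≈ 678.0 mm; long side = w√2 ≈ 958.8 mm.

678 × 959 mm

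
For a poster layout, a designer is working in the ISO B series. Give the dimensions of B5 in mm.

176 × 250 mm

B0 = 1000 × 1414 mm (B0 has a 1000 mm short side, aspect 1:√2).
B1: ⌊1414/2⌋ × 1000 = 707 × 1000 mm
B2: ⌊1000/2⌋ × 707 = 500 × 707 mm
B3: ⌊707/2⌋ × 500 = 353 × 500 mm
B4: ⌊500/2⌋ × 353 = 250 × 353 mm
B5: ⌊353/2⌋ × 250 = 176 × 250 mm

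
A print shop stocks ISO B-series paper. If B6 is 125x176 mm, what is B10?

B7: ⌊176/2⌋ × 125 = 88 × 125 mm
B8: ⌊125/2⌋ × 88 = 62 × 88 mm
B9: ⌊88/2⌋ × 62 = 44 × 62 mm
B10: ⌊62/2⌋ × 44 = 31 × 44 mm

31 × 44 mm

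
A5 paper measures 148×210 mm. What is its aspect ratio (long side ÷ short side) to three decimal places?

210 / 148 = 1.419
ISO 216 targets √2 ≈ 1.414; the +0.005 deviation is from mm rounding.

1.419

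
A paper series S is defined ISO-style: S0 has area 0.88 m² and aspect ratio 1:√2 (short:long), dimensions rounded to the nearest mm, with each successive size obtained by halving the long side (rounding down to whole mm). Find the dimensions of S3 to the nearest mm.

Let S0's short side be w mm. w · w√2 = 0.88 m² = 880,000 mm², so w ≈ 788.8 mm and w√2 ≈ 1115.6 mm → S0 = 789 × 1116 mm.
S1: ⌊1116/2⌋ × 789 = 558 × 789 mm
S2: ⌊789/2⌋ × 558 = 394 × 558 mm
S3: ⌊558/2⌋ × 394 = 279 × 394 mm

279 × 394 mm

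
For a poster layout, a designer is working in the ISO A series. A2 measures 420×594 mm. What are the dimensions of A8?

52 × 74 mm

A3: ⌊594/2⌋ × 420 = 297 × 420 mm
A4: ⌊420/2⌋ × 297 = 210 × 297 mm
A5: ⌊297/2⌋ × 210 = 148 × 210 mm
A6: ⌊210/2⌋ × 148 = 105 × 148 mm
A7: ⌊148/2⌋ × 105 = 74 × 105 mm
A8: ⌊105/2⌋ × 74 = 52 × 74 mm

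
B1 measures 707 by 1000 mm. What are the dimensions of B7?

B2: ⌊1000/2⌋ × 707 = 500 × 707 mm
B3: ⌊707/2⌋ × 500 = 353 × 500 mm
B4: ⌊500/2⌋ × 353 = 250 × 353 mm
B5: ⌊353/2⌋ × 250 = 176 × 250 mm
B6: ⌊250/2⌋ × 176 = 125 × 176 mm
B7: ⌊176/2⌋ × 125 = 88 × 125 mm

88 × 125 mm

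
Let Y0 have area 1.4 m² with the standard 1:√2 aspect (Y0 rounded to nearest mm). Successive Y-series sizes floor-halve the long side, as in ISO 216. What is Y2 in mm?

Let Y0's short side be w mm. w · w√2 = 1.4 m² = 1,400,000 mm², so w ≈ 995.0 mm and w√2 ≈ 1407.1 mm → Y0 = 995 × 1407 mm.
Y1: ⌊1407/2⌋ × 995 = 703 × 995 mm
Y2: ⌊995/2⌋ × 703 = 497 × 703 mm

497 × 703 mm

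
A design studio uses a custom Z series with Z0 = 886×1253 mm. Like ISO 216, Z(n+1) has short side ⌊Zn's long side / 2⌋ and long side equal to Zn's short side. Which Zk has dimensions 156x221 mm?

Z0: 886 × 1253 mm
Z1: 626 × 886 mm
Z2: 443 × 626 mm
Z3: 313 × 443 mm
Z4: 221 × 313 mm
Z5: 156 × 221 mm
Z6: 110 × 156 mm
→ matches Z5.

Z5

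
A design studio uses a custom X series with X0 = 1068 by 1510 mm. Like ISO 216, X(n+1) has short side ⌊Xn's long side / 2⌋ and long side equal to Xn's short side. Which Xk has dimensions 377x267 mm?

X0: 1068 × 1510 mm
X1: 755 × 1068 mm
X2: 534 × 755 mm
X3: 377 × 534 mm
X4: 267 × 377 mm
X5: 188 × 267 mm
→ matches X4.

X4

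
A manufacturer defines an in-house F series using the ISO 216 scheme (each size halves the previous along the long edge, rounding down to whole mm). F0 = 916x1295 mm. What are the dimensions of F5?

161 × 229 mm

F1: ⌊1295/2⌋ × 916 = 647 × 916 mm
F2: ⌊916/2⌋ × 647 = 458 × 647 mm
F3: ⌊647/2⌋ × 458 = 323 × 458 mm
F4: ⌊458/2⌋ × 323 = 229 × 323 mm
F5: ⌊323/2⌋ × 229 = 161 × 229 mm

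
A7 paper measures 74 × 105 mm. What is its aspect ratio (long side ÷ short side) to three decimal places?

105 / 74 = 1.419
ISO 216 targets √2 ≈ 1.414; the +0.005 deviation is from mm rounding.

1.419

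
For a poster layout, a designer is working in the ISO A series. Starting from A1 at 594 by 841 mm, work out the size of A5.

148 × 210 mm

A2: ⌊841/2⌋ × 594 = 420 × 594 mm
A3: ⌊594/2⌋ × 420 = 297 × 420 mm
A4: ⌊420/2⌋ × 297 = 210 × 297 mm
A5: ⌊297/2⌋ × 210 = 148 × 210 mm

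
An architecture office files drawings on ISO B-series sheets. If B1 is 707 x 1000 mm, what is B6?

B2: ⌊1000/2⌋ × 707 = 500 × 707 mm
B3: ⌊707/2⌋ × 500 = 353 × 500 mm
B4: ⌊500/2⌋ × 353 = 250 × 353 mm
B5: ⌊353/2⌋ × 250 = 176 × 250 mm
B6: ⌊250/2⌋ × 176 = 125 × 176 mm

125 × 176 mm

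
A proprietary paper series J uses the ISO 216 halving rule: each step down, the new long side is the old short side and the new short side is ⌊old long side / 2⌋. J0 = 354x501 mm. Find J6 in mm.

44 × 62 mm

J1: ⌊501/2⌋ × 354 = 250 × 354 mm
J2: ⌊354/2⌋ × 250 = 177 × 250 mm
J3: ⌊250/2⌋ × 177 = 125 × 177 mm
J4: ⌊177/2⌋ × 125 = 88 × 125 mm
J5: ⌊125/2⌋ × 88 = 62 × 88 mm
J6: ⌊88/2⌋ × 62 = 44 × 62 mm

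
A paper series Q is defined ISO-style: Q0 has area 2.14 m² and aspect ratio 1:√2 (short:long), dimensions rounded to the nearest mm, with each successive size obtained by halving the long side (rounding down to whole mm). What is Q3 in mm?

435 × 615 mm

Let Q0's short side be w mm. w · w√2 = 2.14 m² = 2,140,000 mm², so w ≈ 1230.1 mm and w√2 ≈ 1739.7 mm → Q0 = 1230 × 1740 mm.
Q1: ⌊1740/2⌋ × 1230 = 870 × 1230 mm
Q2: ⌊1230/2⌋ × 870 = 615 × 870 mm
Q3: ⌊870/2⌋ × 615 = 435 × 615 mm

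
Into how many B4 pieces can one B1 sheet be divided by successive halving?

8

Each ISO step halves the sheet: 1 × B1 → 2 × B2 → 4 × B3 → 8 × B4
From B1 to B4 is 3 halving steps: 2^3 = 8.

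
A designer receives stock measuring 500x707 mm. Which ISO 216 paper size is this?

B2 (500 × 707 mm)

Aspect ratio 707/500 ≈ 1.414 — close to the ISO √2 ≈ 1.414.
In the B-series (B0 = 1000 × 1414 mm): B2 = 500 × 707 mm.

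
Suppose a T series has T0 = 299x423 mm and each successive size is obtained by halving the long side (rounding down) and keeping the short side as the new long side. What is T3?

T1 = 211 × 299 mm (from T0 by 1 halving).
T2: ⌊299/2⌋ × 211 = 149 × 211 mm
T3: ⌊211/2⌋ × 149 = 105 × 149 mm

105 × 149 mm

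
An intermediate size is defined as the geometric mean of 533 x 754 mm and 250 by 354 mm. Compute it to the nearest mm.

Short side: √(533 · 250) = √133250 ≈ 365.0 → 365 mm
Long side: √(754 · 354) = √266916 ≈ 516.6 → 517 mm

365 × 517 mm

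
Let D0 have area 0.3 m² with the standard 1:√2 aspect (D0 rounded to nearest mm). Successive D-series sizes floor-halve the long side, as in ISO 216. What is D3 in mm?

162 × 230 mm

Let D0's short side be w mm. w · w√2 = 0.3 m² = 300,000 mm², so w ≈ 460.6 mm and w√2 ≈ 651.4 mm → D0 = 461 × 651 mm.
D1: ⌊651/2⌋ × 461 = 325 × 461 mm
D2: ⌊461/2⌋ × 325 = 230 × 325 mm
D3: ⌊325/2⌋ × 230 = 162 × 230 mm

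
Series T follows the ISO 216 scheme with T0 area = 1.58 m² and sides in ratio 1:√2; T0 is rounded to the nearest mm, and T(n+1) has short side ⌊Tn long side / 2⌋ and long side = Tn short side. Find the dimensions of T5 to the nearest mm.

Let T0's short side be w mm. w · w√2 = 1.58 m² = 1,580,000 mm², so w ≈ 1057.0 mm and w√2 ≈ 1494.8 mm → T0 = 1057 × 1495 mm.
T1: ⌊1495/2⌋ × 1057 = 747 × 1057 mm
T2: ⌊1057/2⌋ × 747 = 528 × 747 mm
T3: ⌊747/2⌋ × 528 = 373 × 528 mm
T4: ⌊528/2⌋ × 373 = 264 × 373 mm
T5: ⌊373/2⌋ × 264 = 186 × 264 mm

186 × 264 mm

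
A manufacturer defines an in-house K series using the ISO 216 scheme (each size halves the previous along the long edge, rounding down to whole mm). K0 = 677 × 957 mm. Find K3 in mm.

239 × 338 mm

K1: ⌊957/2⌋ × 677 = 478 × 677 mm
K2: ⌊677/2⌋ × 478 = 338 × 478 mm
K3: ⌊478/2⌋ × 338 = 239 × 338 mm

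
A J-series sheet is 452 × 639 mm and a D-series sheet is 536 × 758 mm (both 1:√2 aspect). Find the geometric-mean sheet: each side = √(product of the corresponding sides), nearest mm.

492 × 696 mm

Short side: √(452 · 536) = √242272 ≈ 492.2 → 492 mm
Long side: √(639 · 758) = √484362 ≈ 696.0 → 696 mm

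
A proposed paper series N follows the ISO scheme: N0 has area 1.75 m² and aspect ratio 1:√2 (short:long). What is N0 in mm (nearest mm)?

Let the short side be w mm. Then w · w√2 = 1.75 m² = 1,750,000 mm².
w² = 1,750,000/√2, so w ≈ 1112.4 mm; long side = w√2 ≈ 1573.2 mm.

1112 × 1573 mm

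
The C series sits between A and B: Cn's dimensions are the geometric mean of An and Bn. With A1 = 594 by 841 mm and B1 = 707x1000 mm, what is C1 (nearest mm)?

648 × 917 mm

Short side: √(594 · 707) = √419958 ≈ 648.0 → 648 mm
Long side: √(841 · 1000) = √841000 ≈ 917.1 → 917 mm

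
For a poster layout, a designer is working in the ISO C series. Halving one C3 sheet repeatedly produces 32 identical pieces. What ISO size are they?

C8

32 = 2^5, so 5 halving steps.
C3 → C4 → … → C8 after 5 steps.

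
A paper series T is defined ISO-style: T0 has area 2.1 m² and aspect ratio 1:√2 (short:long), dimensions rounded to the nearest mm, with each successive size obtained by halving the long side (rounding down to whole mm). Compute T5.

Let T0's short side be w mm. w · w√2 = 2.1 m² = 2,100,000 mm², so w ≈ 1218.6 mm and w√2 ≈ 1723.3 mm → T0 = 1219 × 1723 mm.
T1: ⌊1723/2⌋ × 1219 = 861 × 1219 mm
T2: ⌊1219/2⌋ × 861 = 609 × 861 mm
T3: ⌊861/2⌋ × 609 = 430 × 609 mm
T4: ⌊609/2⌋ × 430 = 304 × 430 mm
T5: ⌊430/2⌋ × 304 = 215 × 304 mm

215 × 304 mm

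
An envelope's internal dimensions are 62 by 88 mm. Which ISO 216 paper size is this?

B8 (62 × 88 mm)

Aspect ratio 88/62 ≈ 1.419 — close to the ISO √2 ≈ 1.414.
In the B-series (B0 = 1000 × 1414 mm): B8 = 62 × 88 mm.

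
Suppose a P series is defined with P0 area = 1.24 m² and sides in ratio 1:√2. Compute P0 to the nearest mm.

Let the short side be w mm. Then w · w√2 = 1.24 m² = 1,240,000 mm².
w² = 1,240,000/√2, so w ≈ 936.4 mm; long side = w√2 ≈ 1324.2 mm.

936 × 1324 mm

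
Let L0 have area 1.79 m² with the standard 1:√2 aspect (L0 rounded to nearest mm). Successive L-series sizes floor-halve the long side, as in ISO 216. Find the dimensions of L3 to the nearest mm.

397 × 562 mm

Let L0's short side be w mm. w · w√2 = 1.79 m² = 1,790,000 mm², so w ≈ 1125.0 mm and w√2 ≈ 1591.1 mm → L0 = 1125 × 1591 mm.
L1: ⌊1591/2⌋ × 1125 = 795 × 1125 mm
L2: ⌊1125/2⌋ × 795 = 562 × 795 mm
L3: ⌊795/2⌋ × 562 = 397 × 562 mm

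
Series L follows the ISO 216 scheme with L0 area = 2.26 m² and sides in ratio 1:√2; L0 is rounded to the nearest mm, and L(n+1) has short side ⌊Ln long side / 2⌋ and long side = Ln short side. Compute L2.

Let L0's short side be w mm. w · w√2 = 2.26 m² = 2,260,000 mm², so w ≈ 1264.1 mm and w√2 ≈ 1787.8 mm → L0 = 1264 × 1788 mm.
L1: ⌊1788/2⌋ × 1264 = 894 × 1264 mm
L2: ⌊1264/2⌋ × 894 = 632 × 894 mm

632 × 894 mm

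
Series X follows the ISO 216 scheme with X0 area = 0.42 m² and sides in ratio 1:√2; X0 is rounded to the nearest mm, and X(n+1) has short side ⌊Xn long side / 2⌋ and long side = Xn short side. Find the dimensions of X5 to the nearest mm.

Let X0's short side be w mm. w · w√2 = 0.42 m² = 420,000 mm², so w ≈ 545.0 mm and w√2 ≈ 770.7 mm → X0 = 545 × 771 mm.
X1: ⌊771/2⌋ × 545 = 385 × 545 mm
X2: ⌊545/2⌋ × 385 = 272 × 385 mm
X3: ⌊385/2⌋ × 272 = 192 × 272 mm
X4: ⌊272/2⌋ × 192 = 136 × 192 mm
X5: ⌊192/2⌋ × 136 = 96 × 136 mm

96 × 136 mm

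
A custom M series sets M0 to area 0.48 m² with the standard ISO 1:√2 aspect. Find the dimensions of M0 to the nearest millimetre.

Let the short side be w mm. Then w · w√2 = 0.48 m² = 480,000 mm².
w² = 480,000/√2, so w ≈ 582.6 mm; long side = w√2 ≈ 823.9 mm.

583 × 824 mm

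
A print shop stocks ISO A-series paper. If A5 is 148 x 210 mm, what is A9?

A6: ⌊210/2⌋ × 148 = 105 × 148 mm
A7: ⌊148/2⌋ × 105 = 74 × 105 mm
A8: ⌊105/2⌋ × 74 = 52 × 74 mm
A9: ⌊74/2⌋ × 52 = 37 × 52 mm

37 × 52 mm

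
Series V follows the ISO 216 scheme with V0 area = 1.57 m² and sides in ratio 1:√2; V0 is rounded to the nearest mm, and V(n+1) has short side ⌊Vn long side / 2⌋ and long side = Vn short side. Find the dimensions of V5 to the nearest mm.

Let V0's short side be w mm. w · w√2 = 1.57 m² = 1,570,000 mm², so w ≈ 1053.6 mm and w√2 ≈ 1490.1 mm → V0 = 1054 × 1490 mm.
V1: ⌊1490/2⌋ × 1054 = 745 × 1054 mm
V2: ⌊1054/2⌋ × 745 = 527 × 745 mm
V3: ⌊745/2⌋ × 527 = 372 × 527 mm
V4: ⌊527/2⌋ × 372 = 263 × 372 mm
V5: ⌊372/2⌋ × 263 = 186 × 263 mm

186 × 263 mm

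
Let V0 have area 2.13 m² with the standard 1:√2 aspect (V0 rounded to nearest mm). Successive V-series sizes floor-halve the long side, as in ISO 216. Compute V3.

Let V0's short side be w mm. w · w√2 = 2.13 m² = 2,130,000 mm², so w ≈ 1227.2 mm and w√2 ≈ 1735.6 mm → V0 = 1227 × 1736 mm.
V1: ⌊1736/2⌋ × 1227 = 868 × 1227 mm
V2: ⌊1227/2⌋ × 868 = 613 × 868 mm
V3: ⌊868/2⌋ × 613 = 434 × 613 mm

434 × 613 mm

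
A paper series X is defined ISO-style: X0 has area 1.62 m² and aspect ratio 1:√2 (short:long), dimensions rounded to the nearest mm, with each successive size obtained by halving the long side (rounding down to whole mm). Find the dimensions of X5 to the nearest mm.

189 × 267 mm

Let X0's short side be w mm. w · w√2 = 1.62 m² = 1,620,000 mm², so w ≈ 1070.3 mm and w√2 ≈ 1513.6 mm → X0 = 1070 × 1514 mm.
X1: ⌊1514/2⌋ × 1070 = 757 × 1070 mm
X2: ⌊1070/2⌋ × 757 = 535 × 757 mm
X3: ⌊757/2⌋ × 535 = 378 × 535 mm
X4: ⌊535/2⌋ × 378 = 267 × 378 mm
X5: ⌊378/2⌋ × 267 = 189 × 267 mm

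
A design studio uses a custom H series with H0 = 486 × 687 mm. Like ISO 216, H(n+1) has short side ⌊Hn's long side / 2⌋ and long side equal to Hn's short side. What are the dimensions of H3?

H1: ⌊687/2⌋ × 486 = 343 × 486 mm
H2: ⌊486/2⌋ × 343 = 243 × 343 mm
H3: ⌊343/2⌋ × 243 = 171 × 243 mm

171 × 243 mm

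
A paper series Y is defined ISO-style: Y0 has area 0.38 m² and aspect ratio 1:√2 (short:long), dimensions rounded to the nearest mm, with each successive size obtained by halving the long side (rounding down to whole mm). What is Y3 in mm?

183 × 259 mm

Let Y0's short side be w mm. w · w√2 = 0.38 m² = 380,000 mm², so w ≈ 518.4 mm and w√2 ≈ 733.1 mm → Y0 = 518 × 733 mm.
Y1: ⌊733/2⌋ × 518 = 366 × 518 mm
Y2: ⌊518/2⌋ × 366 = 259 × 366 mm
Y3: ⌊366/2⌋ × 259 = 183 × 259 mm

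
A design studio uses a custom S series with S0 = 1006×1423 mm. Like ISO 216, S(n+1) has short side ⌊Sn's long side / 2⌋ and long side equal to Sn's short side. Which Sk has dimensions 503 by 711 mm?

S0: 1006 × 1423 mm
S1: 711 × 1006 mm
S2: 503 × 711 mm
S3: 355 × 503 mm
→ matches S2.

S2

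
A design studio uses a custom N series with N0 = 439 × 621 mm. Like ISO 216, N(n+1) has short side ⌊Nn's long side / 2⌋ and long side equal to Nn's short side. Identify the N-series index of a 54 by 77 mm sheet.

N0: 439 × 621 mm
N1: 310 × 439 mm
N2: 219 × 310 mm
N3: 155 × 219 mm
N4: 109 × 155 mm
N5: 77 × 109 mm
N6: 54 × 77 mm
N7: 38 × 54 mm
→ matches N6.

N6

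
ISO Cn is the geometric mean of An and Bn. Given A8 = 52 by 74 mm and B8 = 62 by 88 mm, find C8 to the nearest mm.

Short side: √(52 · 62) = √3224 ≈ 56.8 → 57 mm
Long side: √(74 · 88) = √6512 ≈ 80.7 → 81 mm

57 × 81 mm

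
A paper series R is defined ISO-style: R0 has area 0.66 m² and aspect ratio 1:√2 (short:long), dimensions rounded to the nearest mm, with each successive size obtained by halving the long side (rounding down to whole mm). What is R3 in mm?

241 × 341 mm

Let R0's short side be w mm. w · w√2 = 0.66 m² = 660,000 mm², so w ≈ 683.1 mm and w√2 ≈ 966.1 mm → R0 = 683 × 966 mm.
R1: ⌊966/2⌋ × 683 = 483 × 683 mm
R2: ⌊683/2⌋ × 483 = 341 × 483 mm
R3: ⌊483/2⌋ × 341 = 241 × 341 mm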